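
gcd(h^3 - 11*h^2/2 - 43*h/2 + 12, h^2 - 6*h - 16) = h - 8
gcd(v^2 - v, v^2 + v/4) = v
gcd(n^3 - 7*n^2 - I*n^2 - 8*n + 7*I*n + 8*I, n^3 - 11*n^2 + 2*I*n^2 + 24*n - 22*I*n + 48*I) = n - 8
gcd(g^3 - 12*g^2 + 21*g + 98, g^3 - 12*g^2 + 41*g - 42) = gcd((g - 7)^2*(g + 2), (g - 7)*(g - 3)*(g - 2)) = g - 7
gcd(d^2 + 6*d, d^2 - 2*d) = d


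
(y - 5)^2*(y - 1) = y^3 - 11*y^2 + 35*y - 25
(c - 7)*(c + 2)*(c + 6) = c^3 + c^2 - 44*c - 84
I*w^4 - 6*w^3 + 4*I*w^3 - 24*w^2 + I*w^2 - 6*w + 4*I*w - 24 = (w + 4)*(w + I)*(w + 6*I)*(I*w + 1)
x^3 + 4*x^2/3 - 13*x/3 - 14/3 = (x - 2)*(x + 1)*(x + 7/3)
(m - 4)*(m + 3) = m^2 - m - 12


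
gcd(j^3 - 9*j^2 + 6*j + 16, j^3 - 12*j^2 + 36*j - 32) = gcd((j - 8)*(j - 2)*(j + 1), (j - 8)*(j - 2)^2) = j^2 - 10*j + 16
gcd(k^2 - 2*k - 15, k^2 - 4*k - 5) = k - 5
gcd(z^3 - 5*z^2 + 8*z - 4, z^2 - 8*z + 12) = z - 2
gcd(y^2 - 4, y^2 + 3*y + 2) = y + 2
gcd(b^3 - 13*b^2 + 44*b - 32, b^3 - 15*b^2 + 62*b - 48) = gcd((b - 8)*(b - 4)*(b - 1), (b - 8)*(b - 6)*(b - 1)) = b^2 - 9*b + 8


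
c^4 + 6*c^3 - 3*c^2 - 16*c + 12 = (c - 1)^2*(c + 2)*(c + 6)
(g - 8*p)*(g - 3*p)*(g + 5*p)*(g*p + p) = g^4*p - 6*g^3*p^2 + g^3*p - 31*g^2*p^3 - 6*g^2*p^2 + 120*g*p^4 - 31*g*p^3 + 120*p^4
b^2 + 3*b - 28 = (b - 4)*(b + 7)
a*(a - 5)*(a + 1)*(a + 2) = a^4 - 2*a^3 - 13*a^2 - 10*a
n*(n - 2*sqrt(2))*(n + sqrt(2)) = n^3 - sqrt(2)*n^2 - 4*n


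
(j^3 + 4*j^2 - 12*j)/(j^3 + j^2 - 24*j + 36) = j/(j - 3)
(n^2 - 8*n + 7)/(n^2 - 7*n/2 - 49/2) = 2*(n - 1)/(2*n + 7)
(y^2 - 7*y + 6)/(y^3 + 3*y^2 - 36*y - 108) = (y - 1)/(y^2 + 9*y + 18)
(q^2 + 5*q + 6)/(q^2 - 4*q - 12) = (q + 3)/(q - 6)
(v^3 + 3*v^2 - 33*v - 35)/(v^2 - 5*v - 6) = (v^2 + 2*v - 35)/(v - 6)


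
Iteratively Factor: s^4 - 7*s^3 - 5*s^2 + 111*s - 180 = (s - 3)*(s^3 - 4*s^2 - 17*s + 60) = (s - 3)*(s + 4)*(s^2 - 8*s + 15) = (s - 5)*(s - 3)*(s + 4)*(s - 3)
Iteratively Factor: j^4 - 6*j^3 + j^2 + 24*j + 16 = (j - 4)*(j^3 - 2*j^2 - 7*j - 4) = (j - 4)^2*(j^2 + 2*j + 1) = (j - 4)^2*(j + 1)*(j + 1)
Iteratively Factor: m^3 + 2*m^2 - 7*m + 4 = (m - 1)*(m^2 + 3*m - 4) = (m - 1)^2*(m + 4)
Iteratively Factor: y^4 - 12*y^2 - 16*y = (y)*(y^3 - 12*y - 16) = y*(y - 4)*(y^2 + 4*y + 4) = y*(y - 4)*(y + 2)*(y + 2)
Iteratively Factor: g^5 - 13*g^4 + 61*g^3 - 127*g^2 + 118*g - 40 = (g - 4)*(g^4 - 9*g^3 + 25*g^2 - 27*g + 10) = (g - 5)*(g - 4)*(g^3 - 4*g^2 + 5*g - 2) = (g - 5)*(g - 4)*(g - 2)*(g^2 - 2*g + 1) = (g - 5)*(g - 4)*(g - 2)*(g - 1)*(g - 1)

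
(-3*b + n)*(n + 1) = -3*b*n - 3*b + n^2 + n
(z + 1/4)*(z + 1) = z^2 + 5*z/4 + 1/4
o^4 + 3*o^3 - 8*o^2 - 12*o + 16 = (o - 2)*(o - 1)*(o + 2)*(o + 4)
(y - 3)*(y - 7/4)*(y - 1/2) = y^3 - 21*y^2/4 + 61*y/8 - 21/8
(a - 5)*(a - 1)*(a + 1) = a^3 - 5*a^2 - a + 5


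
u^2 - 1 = (u - 1)*(u + 1)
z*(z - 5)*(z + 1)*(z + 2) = z^4 - 2*z^3 - 13*z^2 - 10*z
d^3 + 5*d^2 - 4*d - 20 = (d - 2)*(d + 2)*(d + 5)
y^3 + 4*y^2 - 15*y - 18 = (y - 3)*(y + 1)*(y + 6)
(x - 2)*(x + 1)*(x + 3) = x^3 + 2*x^2 - 5*x - 6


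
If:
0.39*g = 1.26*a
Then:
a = 0.30952380952381*g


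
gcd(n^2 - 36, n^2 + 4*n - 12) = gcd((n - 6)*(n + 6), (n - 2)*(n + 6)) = n + 6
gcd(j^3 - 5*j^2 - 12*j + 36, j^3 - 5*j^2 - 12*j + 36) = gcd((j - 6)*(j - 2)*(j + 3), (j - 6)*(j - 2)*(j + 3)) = j^3 - 5*j^2 - 12*j + 36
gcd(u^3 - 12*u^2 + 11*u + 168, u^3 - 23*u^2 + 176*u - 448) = u^2 - 15*u + 56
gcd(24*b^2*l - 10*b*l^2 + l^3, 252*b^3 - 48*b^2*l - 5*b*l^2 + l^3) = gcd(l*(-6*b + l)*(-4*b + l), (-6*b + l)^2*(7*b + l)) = 6*b - l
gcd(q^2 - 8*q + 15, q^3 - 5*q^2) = q - 5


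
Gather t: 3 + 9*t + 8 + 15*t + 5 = 24*t + 16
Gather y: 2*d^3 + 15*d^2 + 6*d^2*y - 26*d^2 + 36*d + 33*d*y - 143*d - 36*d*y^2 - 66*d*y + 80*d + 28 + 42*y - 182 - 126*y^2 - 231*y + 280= 2*d^3 - 11*d^2 - 27*d + y^2*(-36*d - 126) + y*(6*d^2 - 33*d - 189) + 126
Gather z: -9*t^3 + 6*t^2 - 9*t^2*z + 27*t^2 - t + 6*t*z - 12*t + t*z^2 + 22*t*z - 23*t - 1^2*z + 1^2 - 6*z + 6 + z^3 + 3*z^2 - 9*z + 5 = -9*t^3 + 33*t^2 - 36*t + z^3 + z^2*(t + 3) + z*(-9*t^2 + 28*t - 16) + 12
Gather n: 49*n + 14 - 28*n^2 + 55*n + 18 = -28*n^2 + 104*n + 32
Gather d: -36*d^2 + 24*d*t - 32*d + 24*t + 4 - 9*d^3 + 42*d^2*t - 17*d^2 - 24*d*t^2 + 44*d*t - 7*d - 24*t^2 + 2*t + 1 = -9*d^3 + d^2*(42*t - 53) + d*(-24*t^2 + 68*t - 39) - 24*t^2 + 26*t + 5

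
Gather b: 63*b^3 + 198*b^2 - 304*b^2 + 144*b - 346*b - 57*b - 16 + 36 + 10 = 63*b^3 - 106*b^2 - 259*b + 30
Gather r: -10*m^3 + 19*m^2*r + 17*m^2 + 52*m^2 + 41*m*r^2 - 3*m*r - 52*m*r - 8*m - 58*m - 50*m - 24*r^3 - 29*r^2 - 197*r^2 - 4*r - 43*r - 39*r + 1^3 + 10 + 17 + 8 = -10*m^3 + 69*m^2 - 116*m - 24*r^3 + r^2*(41*m - 226) + r*(19*m^2 - 55*m - 86) + 36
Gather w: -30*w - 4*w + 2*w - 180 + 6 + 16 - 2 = -32*w - 160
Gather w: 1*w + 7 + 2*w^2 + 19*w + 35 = 2*w^2 + 20*w + 42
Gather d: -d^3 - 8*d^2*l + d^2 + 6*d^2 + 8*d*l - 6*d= -d^3 + d^2*(7 - 8*l) + d*(8*l - 6)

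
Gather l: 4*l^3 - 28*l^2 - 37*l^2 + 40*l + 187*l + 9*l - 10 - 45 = 4*l^3 - 65*l^2 + 236*l - 55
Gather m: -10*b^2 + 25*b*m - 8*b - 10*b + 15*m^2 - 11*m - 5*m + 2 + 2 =-10*b^2 - 18*b + 15*m^2 + m*(25*b - 16) + 4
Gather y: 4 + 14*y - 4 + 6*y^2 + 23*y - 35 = 6*y^2 + 37*y - 35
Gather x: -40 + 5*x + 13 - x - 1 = 4*x - 28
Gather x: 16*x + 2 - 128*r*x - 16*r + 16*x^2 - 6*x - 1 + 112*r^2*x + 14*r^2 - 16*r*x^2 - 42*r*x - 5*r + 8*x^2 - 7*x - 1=14*r^2 - 21*r + x^2*(24 - 16*r) + x*(112*r^2 - 170*r + 3)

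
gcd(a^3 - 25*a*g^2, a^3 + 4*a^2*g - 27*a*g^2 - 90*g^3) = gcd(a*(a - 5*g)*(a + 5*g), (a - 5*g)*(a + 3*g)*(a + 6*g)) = a - 5*g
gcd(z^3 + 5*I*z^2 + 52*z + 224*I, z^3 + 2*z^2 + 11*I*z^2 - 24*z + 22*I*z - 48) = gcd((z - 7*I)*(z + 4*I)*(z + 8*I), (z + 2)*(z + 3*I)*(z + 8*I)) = z + 8*I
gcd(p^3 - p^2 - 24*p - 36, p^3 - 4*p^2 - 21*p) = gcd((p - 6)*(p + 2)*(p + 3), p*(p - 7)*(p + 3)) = p + 3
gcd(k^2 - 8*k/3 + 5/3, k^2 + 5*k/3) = 1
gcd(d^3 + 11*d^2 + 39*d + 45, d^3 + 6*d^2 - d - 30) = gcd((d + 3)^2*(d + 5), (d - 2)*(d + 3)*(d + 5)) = d^2 + 8*d + 15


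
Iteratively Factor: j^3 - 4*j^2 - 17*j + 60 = (j - 5)*(j^2 + j - 12) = (j - 5)*(j + 4)*(j - 3)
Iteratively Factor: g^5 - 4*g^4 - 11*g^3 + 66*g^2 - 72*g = (g + 4)*(g^4 - 8*g^3 + 21*g^2 - 18*g) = (g - 3)*(g + 4)*(g^3 - 5*g^2 + 6*g) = g*(g - 3)*(g + 4)*(g^2 - 5*g + 6) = g*(g - 3)*(g - 2)*(g + 4)*(g - 3)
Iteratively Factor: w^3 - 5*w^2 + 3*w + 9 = (w - 3)*(w^2 - 2*w - 3) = (w - 3)*(w + 1)*(w - 3)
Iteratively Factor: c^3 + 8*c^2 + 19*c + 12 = (c + 4)*(c^2 + 4*c + 3) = (c + 3)*(c + 4)*(c + 1)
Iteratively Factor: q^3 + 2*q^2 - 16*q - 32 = (q - 4)*(q^2 + 6*q + 8) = (q - 4)*(q + 4)*(q + 2)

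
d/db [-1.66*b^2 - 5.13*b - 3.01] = -3.32*b - 5.13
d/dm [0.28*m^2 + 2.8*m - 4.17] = 0.56*m + 2.8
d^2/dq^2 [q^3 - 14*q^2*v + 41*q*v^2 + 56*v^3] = 6*q - 28*v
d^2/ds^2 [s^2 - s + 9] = 2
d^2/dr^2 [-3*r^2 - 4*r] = -6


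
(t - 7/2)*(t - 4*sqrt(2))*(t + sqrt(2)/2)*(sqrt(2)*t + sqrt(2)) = sqrt(2)*t^4 - 7*t^3 - 5*sqrt(2)*t^3/2 - 15*sqrt(2)*t^2/2 + 35*t^2/2 + 10*sqrt(2)*t + 49*t/2 + 14*sqrt(2)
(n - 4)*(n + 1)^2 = n^3 - 2*n^2 - 7*n - 4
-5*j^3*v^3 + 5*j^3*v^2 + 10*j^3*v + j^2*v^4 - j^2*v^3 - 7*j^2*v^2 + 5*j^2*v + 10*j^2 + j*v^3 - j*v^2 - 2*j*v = (-5*j + v)*(v - 2)*(j*v + 1)*(j*v + j)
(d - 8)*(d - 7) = d^2 - 15*d + 56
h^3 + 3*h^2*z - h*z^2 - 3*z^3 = (h - z)*(h + z)*(h + 3*z)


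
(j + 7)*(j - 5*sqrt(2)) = j^2 - 5*sqrt(2)*j + 7*j - 35*sqrt(2)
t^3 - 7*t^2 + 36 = (t - 6)*(t - 3)*(t + 2)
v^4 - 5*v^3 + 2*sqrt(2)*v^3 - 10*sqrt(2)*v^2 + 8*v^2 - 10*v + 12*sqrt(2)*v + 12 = (v - 3)*(v - 2)*(v + sqrt(2))^2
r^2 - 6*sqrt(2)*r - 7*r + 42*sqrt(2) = (r - 7)*(r - 6*sqrt(2))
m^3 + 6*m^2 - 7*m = m*(m - 1)*(m + 7)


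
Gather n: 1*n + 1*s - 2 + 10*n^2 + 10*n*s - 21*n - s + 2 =10*n^2 + n*(10*s - 20)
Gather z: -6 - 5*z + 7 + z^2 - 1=z^2 - 5*z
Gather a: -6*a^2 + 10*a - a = -6*a^2 + 9*a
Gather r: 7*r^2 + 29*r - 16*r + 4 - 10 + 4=7*r^2 + 13*r - 2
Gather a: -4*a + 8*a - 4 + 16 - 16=4*a - 4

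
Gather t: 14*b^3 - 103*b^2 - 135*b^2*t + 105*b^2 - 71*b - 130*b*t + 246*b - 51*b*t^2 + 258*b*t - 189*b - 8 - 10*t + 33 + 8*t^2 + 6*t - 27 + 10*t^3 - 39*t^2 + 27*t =14*b^3 + 2*b^2 - 14*b + 10*t^3 + t^2*(-51*b - 31) + t*(-135*b^2 + 128*b + 23) - 2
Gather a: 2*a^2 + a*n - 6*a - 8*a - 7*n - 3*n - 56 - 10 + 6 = 2*a^2 + a*(n - 14) - 10*n - 60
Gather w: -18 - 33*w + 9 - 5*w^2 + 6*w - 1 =-5*w^2 - 27*w - 10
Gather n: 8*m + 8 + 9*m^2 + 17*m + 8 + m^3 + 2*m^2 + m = m^3 + 11*m^2 + 26*m + 16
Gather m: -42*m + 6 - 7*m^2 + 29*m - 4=-7*m^2 - 13*m + 2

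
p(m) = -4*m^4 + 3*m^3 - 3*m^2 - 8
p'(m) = -16*m^3 + 9*m^2 - 6*m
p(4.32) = -1215.26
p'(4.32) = -1147.90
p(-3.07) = -478.39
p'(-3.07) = 566.20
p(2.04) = -64.29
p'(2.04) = -110.62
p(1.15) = -14.40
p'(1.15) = -19.33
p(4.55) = -1501.89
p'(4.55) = -1348.12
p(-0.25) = -8.25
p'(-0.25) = 2.31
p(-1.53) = -47.69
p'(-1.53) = 87.55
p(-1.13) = -22.68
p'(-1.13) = 41.36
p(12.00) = -78200.00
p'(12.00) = -26424.00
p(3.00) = -278.00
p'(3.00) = -369.00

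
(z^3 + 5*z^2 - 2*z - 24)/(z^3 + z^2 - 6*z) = (z + 4)/z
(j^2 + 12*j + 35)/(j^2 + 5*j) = (j + 7)/j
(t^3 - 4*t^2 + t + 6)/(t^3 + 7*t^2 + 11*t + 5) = (t^2 - 5*t + 6)/(t^2 + 6*t + 5)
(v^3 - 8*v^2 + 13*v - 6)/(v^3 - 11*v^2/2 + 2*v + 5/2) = 2*(v^2 - 7*v + 6)/(2*v^2 - 9*v - 5)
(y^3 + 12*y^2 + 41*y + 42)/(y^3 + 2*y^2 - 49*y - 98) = (y + 3)/(y - 7)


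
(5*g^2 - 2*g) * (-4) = -20*g^2 + 8*g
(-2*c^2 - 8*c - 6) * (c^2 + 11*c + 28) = -2*c^4 - 30*c^3 - 150*c^2 - 290*c - 168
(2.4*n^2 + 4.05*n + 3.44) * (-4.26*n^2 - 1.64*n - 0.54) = -10.224*n^4 - 21.189*n^3 - 22.5924*n^2 - 7.8286*n - 1.8576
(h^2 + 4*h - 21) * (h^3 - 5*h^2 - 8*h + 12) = h^5 - h^4 - 49*h^3 + 85*h^2 + 216*h - 252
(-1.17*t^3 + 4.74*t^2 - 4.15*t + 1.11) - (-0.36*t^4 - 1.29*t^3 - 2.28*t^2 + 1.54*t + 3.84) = 0.36*t^4 + 0.12*t^3 + 7.02*t^2 - 5.69*t - 2.73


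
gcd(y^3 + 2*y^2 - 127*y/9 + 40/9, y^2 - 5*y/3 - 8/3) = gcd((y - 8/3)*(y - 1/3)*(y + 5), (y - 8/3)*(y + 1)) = y - 8/3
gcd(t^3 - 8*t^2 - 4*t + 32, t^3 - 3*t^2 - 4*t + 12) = t^2 - 4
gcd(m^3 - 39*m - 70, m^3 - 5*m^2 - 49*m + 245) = m - 7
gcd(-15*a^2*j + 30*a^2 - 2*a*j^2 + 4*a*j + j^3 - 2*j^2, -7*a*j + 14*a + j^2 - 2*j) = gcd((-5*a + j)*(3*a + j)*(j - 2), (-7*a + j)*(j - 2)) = j - 2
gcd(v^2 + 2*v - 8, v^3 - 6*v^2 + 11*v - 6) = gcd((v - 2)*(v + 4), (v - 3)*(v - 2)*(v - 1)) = v - 2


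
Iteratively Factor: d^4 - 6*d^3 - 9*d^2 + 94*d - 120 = (d + 4)*(d^3 - 10*d^2 + 31*d - 30) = (d - 5)*(d + 4)*(d^2 - 5*d + 6) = (d - 5)*(d - 3)*(d + 4)*(d - 2)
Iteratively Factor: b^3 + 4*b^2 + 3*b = (b + 1)*(b^2 + 3*b) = (b + 1)*(b + 3)*(b)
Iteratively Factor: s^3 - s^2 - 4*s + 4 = (s - 2)*(s^2 + s - 2) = (s - 2)*(s + 2)*(s - 1)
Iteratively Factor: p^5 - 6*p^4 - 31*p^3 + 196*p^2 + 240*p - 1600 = (p + 4)*(p^4 - 10*p^3 + 9*p^2 + 160*p - 400) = (p + 4)^2*(p^3 - 14*p^2 + 65*p - 100) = (p - 5)*(p + 4)^2*(p^2 - 9*p + 20) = (p - 5)^2*(p + 4)^2*(p - 4)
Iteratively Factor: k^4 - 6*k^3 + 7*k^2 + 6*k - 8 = (k - 2)*(k^3 - 4*k^2 - k + 4) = (k - 2)*(k + 1)*(k^2 - 5*k + 4) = (k - 2)*(k - 1)*(k + 1)*(k - 4)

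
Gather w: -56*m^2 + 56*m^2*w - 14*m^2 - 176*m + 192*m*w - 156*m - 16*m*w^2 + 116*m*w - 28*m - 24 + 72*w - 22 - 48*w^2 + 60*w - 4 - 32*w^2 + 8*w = -70*m^2 - 360*m + w^2*(-16*m - 80) + w*(56*m^2 + 308*m + 140) - 50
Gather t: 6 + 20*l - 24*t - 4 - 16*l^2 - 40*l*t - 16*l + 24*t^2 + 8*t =-16*l^2 + 4*l + 24*t^2 + t*(-40*l - 16) + 2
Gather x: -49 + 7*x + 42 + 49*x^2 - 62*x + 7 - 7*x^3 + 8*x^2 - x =-7*x^3 + 57*x^2 - 56*x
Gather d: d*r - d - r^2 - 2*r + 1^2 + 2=d*(r - 1) - r^2 - 2*r + 3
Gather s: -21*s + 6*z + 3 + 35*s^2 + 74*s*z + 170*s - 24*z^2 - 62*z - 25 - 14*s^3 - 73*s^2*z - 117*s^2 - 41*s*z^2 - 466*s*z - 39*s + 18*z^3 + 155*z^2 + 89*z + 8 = -14*s^3 + s^2*(-73*z - 82) + s*(-41*z^2 - 392*z + 110) + 18*z^3 + 131*z^2 + 33*z - 14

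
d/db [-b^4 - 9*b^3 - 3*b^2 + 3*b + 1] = -4*b^3 - 27*b^2 - 6*b + 3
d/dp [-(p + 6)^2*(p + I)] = (p + 6)*(-3*p - 6 - 2*I)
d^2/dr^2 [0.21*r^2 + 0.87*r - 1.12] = 0.420000000000000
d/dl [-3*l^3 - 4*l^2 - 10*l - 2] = -9*l^2 - 8*l - 10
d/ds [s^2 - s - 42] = 2*s - 1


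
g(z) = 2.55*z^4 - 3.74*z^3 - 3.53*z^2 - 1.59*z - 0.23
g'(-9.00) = -8282.67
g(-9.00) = 19185.16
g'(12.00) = 15923.61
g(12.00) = 45886.45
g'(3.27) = 212.00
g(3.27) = 117.61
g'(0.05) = -1.97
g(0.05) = -0.32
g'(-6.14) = -2742.28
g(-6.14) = 4366.38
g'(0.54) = -7.07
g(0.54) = -2.49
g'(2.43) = 61.36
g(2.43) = 10.31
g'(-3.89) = -744.32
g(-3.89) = 756.59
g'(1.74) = 5.89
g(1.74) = -10.01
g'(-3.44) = -525.29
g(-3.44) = 472.80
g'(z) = 10.2*z^3 - 11.22*z^2 - 7.06*z - 1.59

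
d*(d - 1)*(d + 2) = d^3 + d^2 - 2*d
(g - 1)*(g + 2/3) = g^2 - g/3 - 2/3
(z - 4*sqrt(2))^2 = z^2 - 8*sqrt(2)*z + 32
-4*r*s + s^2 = s*(-4*r + s)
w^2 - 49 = (w - 7)*(w + 7)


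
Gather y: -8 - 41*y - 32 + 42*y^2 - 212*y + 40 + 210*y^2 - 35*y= 252*y^2 - 288*y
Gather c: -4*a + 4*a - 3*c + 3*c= 0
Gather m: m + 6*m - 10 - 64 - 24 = 7*m - 98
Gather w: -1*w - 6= -w - 6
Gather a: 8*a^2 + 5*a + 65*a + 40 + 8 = 8*a^2 + 70*a + 48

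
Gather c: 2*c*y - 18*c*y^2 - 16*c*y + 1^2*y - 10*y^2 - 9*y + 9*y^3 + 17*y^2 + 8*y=c*(-18*y^2 - 14*y) + 9*y^3 + 7*y^2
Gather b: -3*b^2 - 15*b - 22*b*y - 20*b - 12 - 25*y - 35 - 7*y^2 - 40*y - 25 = -3*b^2 + b*(-22*y - 35) - 7*y^2 - 65*y - 72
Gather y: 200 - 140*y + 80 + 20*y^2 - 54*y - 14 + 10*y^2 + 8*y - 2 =30*y^2 - 186*y + 264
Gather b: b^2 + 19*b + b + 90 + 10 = b^2 + 20*b + 100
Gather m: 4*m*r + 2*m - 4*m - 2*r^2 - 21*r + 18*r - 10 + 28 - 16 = m*(4*r - 2) - 2*r^2 - 3*r + 2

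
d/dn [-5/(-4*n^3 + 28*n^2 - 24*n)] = 5*(-3*n^2 + 14*n - 6)/(4*n^2*(n^2 - 7*n + 6)^2)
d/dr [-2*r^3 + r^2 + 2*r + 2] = -6*r^2 + 2*r + 2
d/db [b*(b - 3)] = 2*b - 3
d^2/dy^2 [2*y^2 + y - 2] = 4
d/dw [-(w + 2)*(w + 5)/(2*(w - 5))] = (-w^2 + 10*w + 45)/(2*(w^2 - 10*w + 25))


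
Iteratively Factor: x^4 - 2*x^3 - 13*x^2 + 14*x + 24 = (x + 3)*(x^3 - 5*x^2 + 2*x + 8) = (x - 4)*(x + 3)*(x^2 - x - 2) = (x - 4)*(x - 2)*(x + 3)*(x + 1)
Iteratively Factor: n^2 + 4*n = (n)*(n + 4)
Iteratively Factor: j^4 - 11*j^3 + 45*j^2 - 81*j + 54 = (j - 2)*(j^3 - 9*j^2 + 27*j - 27) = (j - 3)*(j - 2)*(j^2 - 6*j + 9) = (j - 3)^2*(j - 2)*(j - 3)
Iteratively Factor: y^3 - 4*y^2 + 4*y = (y - 2)*(y^2 - 2*y) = y*(y - 2)*(y - 2)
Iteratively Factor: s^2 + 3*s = (s)*(s + 3)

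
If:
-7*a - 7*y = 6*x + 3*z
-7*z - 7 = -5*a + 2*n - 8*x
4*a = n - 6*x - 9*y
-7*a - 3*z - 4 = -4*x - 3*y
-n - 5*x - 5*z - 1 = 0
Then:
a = 82/415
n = 257/83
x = 179/415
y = -13/415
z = -519/415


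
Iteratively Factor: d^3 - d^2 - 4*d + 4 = (d - 1)*(d^2 - 4) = (d - 1)*(d + 2)*(d - 2)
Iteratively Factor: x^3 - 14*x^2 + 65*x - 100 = (x - 4)*(x^2 - 10*x + 25) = (x - 5)*(x - 4)*(x - 5)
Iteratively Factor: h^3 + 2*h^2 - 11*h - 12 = (h + 1)*(h^2 + h - 12) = (h + 1)*(h + 4)*(h - 3)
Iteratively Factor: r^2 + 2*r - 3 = (r - 1)*(r + 3)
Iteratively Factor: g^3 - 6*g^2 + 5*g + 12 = (g + 1)*(g^2 - 7*g + 12) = (g - 3)*(g + 1)*(g - 4)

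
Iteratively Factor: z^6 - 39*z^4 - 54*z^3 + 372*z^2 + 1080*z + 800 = (z - 5)*(z^5 + 5*z^4 - 14*z^3 - 124*z^2 - 248*z - 160) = (z - 5)*(z + 2)*(z^4 + 3*z^3 - 20*z^2 - 84*z - 80) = (z - 5)^2*(z + 2)*(z^3 + 8*z^2 + 20*z + 16) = (z - 5)^2*(z + 2)^2*(z^2 + 6*z + 8) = (z - 5)^2*(z + 2)^2*(z + 4)*(z + 2)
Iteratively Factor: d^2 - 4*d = (d)*(d - 4)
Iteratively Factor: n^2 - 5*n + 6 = (n - 3)*(n - 2)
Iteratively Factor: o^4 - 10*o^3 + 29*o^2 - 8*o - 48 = (o + 1)*(o^3 - 11*o^2 + 40*o - 48) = (o - 4)*(o + 1)*(o^2 - 7*o + 12) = (o - 4)^2*(o + 1)*(o - 3)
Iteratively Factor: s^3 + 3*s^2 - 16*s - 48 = (s + 3)*(s^2 - 16) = (s + 3)*(s + 4)*(s - 4)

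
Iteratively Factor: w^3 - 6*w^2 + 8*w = (w - 2)*(w^2 - 4*w) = (w - 4)*(w - 2)*(w)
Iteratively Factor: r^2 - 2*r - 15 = (r - 5)*(r + 3)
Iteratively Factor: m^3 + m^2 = (m)*(m^2 + m) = m*(m + 1)*(m)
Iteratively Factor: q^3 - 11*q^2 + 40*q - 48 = (q - 4)*(q^2 - 7*q + 12) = (q - 4)*(q - 3)*(q - 4)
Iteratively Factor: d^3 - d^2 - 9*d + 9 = (d + 3)*(d^2 - 4*d + 3) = (d - 3)*(d + 3)*(d - 1)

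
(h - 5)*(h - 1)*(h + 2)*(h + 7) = h^4 + 3*h^3 - 35*h^2 - 39*h + 70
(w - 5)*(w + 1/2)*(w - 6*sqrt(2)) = w^3 - 6*sqrt(2)*w^2 - 9*w^2/2 - 5*w/2 + 27*sqrt(2)*w + 15*sqrt(2)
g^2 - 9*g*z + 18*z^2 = (g - 6*z)*(g - 3*z)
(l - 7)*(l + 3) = l^2 - 4*l - 21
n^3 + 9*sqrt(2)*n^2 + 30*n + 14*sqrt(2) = (n + sqrt(2))^2*(n + 7*sqrt(2))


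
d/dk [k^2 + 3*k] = 2*k + 3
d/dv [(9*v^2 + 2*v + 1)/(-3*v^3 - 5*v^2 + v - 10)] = (27*v^4 + 12*v^3 + 28*v^2 - 170*v - 21)/(9*v^6 + 30*v^5 + 19*v^4 + 50*v^3 + 101*v^2 - 20*v + 100)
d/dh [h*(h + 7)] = 2*h + 7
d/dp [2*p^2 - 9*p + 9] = 4*p - 9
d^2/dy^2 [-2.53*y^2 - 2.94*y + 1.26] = -5.06000000000000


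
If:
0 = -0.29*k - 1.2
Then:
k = -4.14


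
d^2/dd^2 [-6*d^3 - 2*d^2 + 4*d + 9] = -36*d - 4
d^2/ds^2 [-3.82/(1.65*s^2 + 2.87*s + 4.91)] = (20.7999*s^2 + 36.17922*s - 3.82*(3.3*s + 2.87)*(6.6*s + 5.74) + 61.89546)/(1.65*s^2 + 2.87*s + 4.91)^3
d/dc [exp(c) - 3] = exp(c)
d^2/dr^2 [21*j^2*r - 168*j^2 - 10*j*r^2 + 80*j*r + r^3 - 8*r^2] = -20*j + 6*r - 16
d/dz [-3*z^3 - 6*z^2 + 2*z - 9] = -9*z^2 - 12*z + 2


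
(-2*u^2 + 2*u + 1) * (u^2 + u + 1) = -2*u^4 + u^2 + 3*u + 1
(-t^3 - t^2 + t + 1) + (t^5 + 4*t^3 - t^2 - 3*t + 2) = t^5 + 3*t^3 - 2*t^2 - 2*t + 3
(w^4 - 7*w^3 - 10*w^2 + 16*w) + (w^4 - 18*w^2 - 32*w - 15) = 2*w^4 - 7*w^3 - 28*w^2 - 16*w - 15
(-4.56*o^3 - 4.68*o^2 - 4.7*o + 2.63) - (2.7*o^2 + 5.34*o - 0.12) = -4.56*o^3 - 7.38*o^2 - 10.04*o + 2.75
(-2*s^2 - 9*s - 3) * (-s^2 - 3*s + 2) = 2*s^4 + 15*s^3 + 26*s^2 - 9*s - 6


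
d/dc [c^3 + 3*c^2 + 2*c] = 3*c^2 + 6*c + 2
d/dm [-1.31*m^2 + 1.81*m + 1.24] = 1.81 - 2.62*m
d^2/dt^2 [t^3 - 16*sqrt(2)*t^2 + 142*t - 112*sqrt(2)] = 6*t - 32*sqrt(2)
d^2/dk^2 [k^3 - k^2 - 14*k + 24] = 6*k - 2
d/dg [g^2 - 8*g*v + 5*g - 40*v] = 2*g - 8*v + 5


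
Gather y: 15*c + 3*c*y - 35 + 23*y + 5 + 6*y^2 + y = 15*c + 6*y^2 + y*(3*c + 24) - 30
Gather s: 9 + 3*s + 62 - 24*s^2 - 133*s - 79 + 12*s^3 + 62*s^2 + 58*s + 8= 12*s^3 + 38*s^2 - 72*s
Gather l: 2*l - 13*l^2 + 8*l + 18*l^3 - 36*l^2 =18*l^3 - 49*l^2 + 10*l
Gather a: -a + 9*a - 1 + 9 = 8*a + 8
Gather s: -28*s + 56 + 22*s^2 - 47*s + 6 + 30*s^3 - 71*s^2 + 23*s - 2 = 30*s^3 - 49*s^2 - 52*s + 60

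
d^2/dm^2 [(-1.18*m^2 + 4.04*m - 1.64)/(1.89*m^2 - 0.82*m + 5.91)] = (25.20504*m^3 + 43.933428*m^2 - 255.508344*m - 8.84121999999999)/(6.751269*m^6 - 8.787366*m^5 + 67.145841*m^4 - 55.507276*m^3 + 209.963979*m^2 - 85.923126*m + 206.425071)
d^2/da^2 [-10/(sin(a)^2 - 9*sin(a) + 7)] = 10*(4*sin(a)^4 - 27*sin(a)^3 + 47*sin(a)^2 + 117*sin(a) - 148)/(sin(a)^2 - 9*sin(a) + 7)^3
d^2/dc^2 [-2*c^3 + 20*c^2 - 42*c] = 40 - 12*c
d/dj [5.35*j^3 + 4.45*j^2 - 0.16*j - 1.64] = 16.05*j^2 + 8.9*j - 0.16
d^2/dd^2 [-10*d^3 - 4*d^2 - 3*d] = -60*d - 8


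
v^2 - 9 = (v - 3)*(v + 3)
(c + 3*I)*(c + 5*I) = c^2 + 8*I*c - 15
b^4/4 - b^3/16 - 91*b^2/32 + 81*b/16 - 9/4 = (b/4 + 1)*(b - 2)*(b - 3/2)*(b - 3/4)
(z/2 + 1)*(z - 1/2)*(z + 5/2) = z^3/2 + 2*z^2 + 11*z/8 - 5/4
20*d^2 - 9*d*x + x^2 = (-5*d + x)*(-4*d + x)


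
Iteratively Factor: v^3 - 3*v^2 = (v)*(v^2 - 3*v) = v^2*(v - 3)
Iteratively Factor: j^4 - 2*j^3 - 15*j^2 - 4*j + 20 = (j - 1)*(j^3 - j^2 - 16*j - 20) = (j - 5)*(j - 1)*(j^2 + 4*j + 4) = (j - 5)*(j - 1)*(j + 2)*(j + 2)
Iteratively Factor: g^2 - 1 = (g - 1)*(g + 1)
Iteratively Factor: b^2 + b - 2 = (b + 2)*(b - 1)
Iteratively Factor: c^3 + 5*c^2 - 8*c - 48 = (c - 3)*(c^2 + 8*c + 16) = (c - 3)*(c + 4)*(c + 4)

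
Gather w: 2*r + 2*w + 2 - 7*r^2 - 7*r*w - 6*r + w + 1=-7*r^2 - 4*r + w*(3 - 7*r) + 3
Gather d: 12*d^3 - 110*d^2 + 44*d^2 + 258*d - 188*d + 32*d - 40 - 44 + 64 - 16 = 12*d^3 - 66*d^2 + 102*d - 36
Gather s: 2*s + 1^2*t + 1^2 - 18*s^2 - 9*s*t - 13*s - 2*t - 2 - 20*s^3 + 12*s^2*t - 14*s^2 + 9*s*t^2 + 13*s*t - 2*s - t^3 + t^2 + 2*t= -20*s^3 + s^2*(12*t - 32) + s*(9*t^2 + 4*t - 13) - t^3 + t^2 + t - 1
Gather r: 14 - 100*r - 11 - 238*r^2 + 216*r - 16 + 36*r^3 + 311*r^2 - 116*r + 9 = 36*r^3 + 73*r^2 - 4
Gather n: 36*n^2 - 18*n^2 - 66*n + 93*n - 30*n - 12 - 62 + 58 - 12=18*n^2 - 3*n - 28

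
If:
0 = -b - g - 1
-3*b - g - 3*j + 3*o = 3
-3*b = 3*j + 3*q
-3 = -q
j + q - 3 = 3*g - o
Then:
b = 7/5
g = -12/5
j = -22/5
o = -14/5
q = 3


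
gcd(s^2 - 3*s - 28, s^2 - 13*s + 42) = s - 7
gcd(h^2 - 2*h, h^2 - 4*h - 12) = 1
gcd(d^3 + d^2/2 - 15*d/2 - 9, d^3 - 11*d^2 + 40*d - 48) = d - 3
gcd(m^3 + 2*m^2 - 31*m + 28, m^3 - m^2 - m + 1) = m - 1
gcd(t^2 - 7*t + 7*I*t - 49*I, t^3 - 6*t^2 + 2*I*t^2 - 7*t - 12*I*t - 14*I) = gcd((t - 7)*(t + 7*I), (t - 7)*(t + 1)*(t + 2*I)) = t - 7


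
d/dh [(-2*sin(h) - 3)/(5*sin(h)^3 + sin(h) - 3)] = (20*sin(h)^3 + 45*sin(h)^2 + 9)*cos(h)/(5*sin(h)^3 + sin(h) - 3)^2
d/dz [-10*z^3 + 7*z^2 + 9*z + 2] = -30*z^2 + 14*z + 9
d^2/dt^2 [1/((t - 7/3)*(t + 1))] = 6*(9*(t + 1)^2 + 3*(t + 1)*(3*t - 7) + (3*t - 7)^2)/((t + 1)^3*(3*t - 7)^3)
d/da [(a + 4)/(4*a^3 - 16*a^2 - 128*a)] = (4 - a)/(2*a^2*(a^2 - 16*a + 64))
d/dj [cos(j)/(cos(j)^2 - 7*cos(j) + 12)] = (cos(j)^2 - 12)*sin(j)/((cos(j) - 4)^2*(cos(j) - 3)^2)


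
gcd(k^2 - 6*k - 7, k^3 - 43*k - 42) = k^2 - 6*k - 7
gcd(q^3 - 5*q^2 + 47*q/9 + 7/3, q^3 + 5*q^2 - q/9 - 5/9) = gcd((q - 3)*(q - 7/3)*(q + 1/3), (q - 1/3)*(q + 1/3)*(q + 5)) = q + 1/3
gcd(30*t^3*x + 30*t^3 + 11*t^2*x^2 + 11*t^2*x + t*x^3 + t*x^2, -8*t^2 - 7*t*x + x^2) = 1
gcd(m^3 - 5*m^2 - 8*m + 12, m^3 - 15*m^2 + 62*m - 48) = m^2 - 7*m + 6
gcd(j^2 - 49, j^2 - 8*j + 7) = j - 7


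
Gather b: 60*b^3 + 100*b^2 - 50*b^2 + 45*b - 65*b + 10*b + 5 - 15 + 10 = 60*b^3 + 50*b^2 - 10*b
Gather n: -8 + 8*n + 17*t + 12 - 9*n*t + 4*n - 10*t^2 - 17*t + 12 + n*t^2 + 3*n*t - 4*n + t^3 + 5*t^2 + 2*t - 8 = n*(t^2 - 6*t + 8) + t^3 - 5*t^2 + 2*t + 8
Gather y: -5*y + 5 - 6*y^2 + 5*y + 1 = 6 - 6*y^2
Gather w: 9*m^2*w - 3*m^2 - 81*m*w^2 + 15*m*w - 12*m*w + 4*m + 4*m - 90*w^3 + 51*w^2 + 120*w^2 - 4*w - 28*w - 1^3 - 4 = -3*m^2 + 8*m - 90*w^3 + w^2*(171 - 81*m) + w*(9*m^2 + 3*m - 32) - 5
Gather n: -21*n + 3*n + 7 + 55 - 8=54 - 18*n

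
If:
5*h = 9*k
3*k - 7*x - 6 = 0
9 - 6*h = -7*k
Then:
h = 81/19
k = 45/19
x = 3/19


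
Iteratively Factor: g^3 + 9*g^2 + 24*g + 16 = (g + 4)*(g^2 + 5*g + 4) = (g + 1)*(g + 4)*(g + 4)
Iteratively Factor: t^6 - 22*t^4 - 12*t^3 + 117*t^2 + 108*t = (t - 4)*(t^5 + 4*t^4 - 6*t^3 - 36*t^2 - 27*t) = (t - 4)*(t - 3)*(t^4 + 7*t^3 + 15*t^2 + 9*t) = t*(t - 4)*(t - 3)*(t^3 + 7*t^2 + 15*t + 9) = t*(t - 4)*(t - 3)*(t + 1)*(t^2 + 6*t + 9) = t*(t - 4)*(t - 3)*(t + 1)*(t + 3)*(t + 3)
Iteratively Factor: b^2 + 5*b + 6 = (b + 2)*(b + 3)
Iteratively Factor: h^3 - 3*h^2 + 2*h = (h - 1)*(h^2 - 2*h) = (h - 2)*(h - 1)*(h)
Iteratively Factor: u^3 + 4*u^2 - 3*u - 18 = (u - 2)*(u^2 + 6*u + 9) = (u - 2)*(u + 3)*(u + 3)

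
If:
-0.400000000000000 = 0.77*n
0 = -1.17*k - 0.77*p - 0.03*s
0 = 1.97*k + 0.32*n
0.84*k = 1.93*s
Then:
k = 0.08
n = -0.52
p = -0.13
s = 0.04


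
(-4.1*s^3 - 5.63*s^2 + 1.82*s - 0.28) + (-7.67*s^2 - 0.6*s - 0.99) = -4.1*s^3 - 13.3*s^2 + 1.22*s - 1.27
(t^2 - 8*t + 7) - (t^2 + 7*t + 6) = 1 - 15*t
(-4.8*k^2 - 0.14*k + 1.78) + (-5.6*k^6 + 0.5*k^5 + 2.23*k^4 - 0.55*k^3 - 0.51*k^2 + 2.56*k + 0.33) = -5.6*k^6 + 0.5*k^5 + 2.23*k^4 - 0.55*k^3 - 5.31*k^2 + 2.42*k + 2.11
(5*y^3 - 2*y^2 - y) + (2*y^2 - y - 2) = 5*y^3 - 2*y - 2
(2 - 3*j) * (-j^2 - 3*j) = 3*j^3 + 7*j^2 - 6*j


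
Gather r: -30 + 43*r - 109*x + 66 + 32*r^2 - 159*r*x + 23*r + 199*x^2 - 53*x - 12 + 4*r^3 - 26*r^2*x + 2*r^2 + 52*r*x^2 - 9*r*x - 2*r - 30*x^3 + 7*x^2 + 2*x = 4*r^3 + r^2*(34 - 26*x) + r*(52*x^2 - 168*x + 64) - 30*x^3 + 206*x^2 - 160*x + 24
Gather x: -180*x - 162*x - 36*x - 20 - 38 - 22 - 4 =-378*x - 84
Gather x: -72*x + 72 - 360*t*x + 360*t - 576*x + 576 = 360*t + x*(-360*t - 648) + 648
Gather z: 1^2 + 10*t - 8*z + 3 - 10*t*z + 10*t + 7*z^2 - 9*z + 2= 20*t + 7*z^2 + z*(-10*t - 17) + 6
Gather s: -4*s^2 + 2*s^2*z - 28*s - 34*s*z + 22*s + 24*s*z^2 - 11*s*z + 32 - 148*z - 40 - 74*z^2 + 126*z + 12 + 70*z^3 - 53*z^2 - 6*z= s^2*(2*z - 4) + s*(24*z^2 - 45*z - 6) + 70*z^3 - 127*z^2 - 28*z + 4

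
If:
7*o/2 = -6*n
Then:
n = -7*o/12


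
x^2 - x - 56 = (x - 8)*(x + 7)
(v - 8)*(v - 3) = v^2 - 11*v + 24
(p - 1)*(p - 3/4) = p^2 - 7*p/4 + 3/4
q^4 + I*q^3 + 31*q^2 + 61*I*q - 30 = (q - 6*I)*(q + I)^2*(q + 5*I)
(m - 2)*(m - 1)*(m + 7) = m^3 + 4*m^2 - 19*m + 14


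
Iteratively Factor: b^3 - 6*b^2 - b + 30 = (b - 5)*(b^2 - b - 6) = (b - 5)*(b + 2)*(b - 3)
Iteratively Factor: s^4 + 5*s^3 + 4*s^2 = (s + 4)*(s^3 + s^2) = (s + 1)*(s + 4)*(s^2) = s*(s + 1)*(s + 4)*(s)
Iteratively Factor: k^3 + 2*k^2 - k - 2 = (k - 1)*(k^2 + 3*k + 2) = (k - 1)*(k + 1)*(k + 2)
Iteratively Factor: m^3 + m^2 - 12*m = (m)*(m^2 + m - 12) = m*(m + 4)*(m - 3)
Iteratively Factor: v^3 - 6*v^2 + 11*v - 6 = (v - 3)*(v^2 - 3*v + 2) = (v - 3)*(v - 1)*(v - 2)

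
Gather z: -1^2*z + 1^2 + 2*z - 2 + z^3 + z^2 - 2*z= z^3 + z^2 - z - 1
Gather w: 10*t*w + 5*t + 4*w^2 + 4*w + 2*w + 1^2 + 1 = 5*t + 4*w^2 + w*(10*t + 6) + 2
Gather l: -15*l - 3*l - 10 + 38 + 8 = 36 - 18*l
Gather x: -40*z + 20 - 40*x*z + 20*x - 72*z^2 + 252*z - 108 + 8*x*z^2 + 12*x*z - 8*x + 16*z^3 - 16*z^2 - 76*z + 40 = x*(8*z^2 - 28*z + 12) + 16*z^3 - 88*z^2 + 136*z - 48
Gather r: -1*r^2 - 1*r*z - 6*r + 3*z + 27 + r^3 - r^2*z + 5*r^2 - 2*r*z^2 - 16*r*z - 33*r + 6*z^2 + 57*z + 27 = r^3 + r^2*(4 - z) + r*(-2*z^2 - 17*z - 39) + 6*z^2 + 60*z + 54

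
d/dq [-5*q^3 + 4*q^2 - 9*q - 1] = -15*q^2 + 8*q - 9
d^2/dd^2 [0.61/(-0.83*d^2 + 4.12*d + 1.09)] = (-0.840458*d^2 + 4.171912*d + 0.61*(1.66*d - 4.12)*(3.32*d - 8.24) + 1.103734)/(-0.83*d^2 + 4.12*d + 1.09)^3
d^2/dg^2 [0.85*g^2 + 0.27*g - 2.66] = 1.70000000000000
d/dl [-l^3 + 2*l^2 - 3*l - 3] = -3*l^2 + 4*l - 3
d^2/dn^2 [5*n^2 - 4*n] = 10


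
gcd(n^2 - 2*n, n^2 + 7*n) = n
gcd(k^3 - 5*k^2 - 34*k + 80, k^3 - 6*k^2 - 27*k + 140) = k + 5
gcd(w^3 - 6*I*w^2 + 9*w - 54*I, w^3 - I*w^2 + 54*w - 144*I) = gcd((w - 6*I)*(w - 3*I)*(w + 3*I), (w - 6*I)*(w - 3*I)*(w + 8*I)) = w^2 - 9*I*w - 18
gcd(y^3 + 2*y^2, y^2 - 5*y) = y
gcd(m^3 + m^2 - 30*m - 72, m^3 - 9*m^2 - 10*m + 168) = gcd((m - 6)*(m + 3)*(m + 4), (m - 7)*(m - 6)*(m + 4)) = m^2 - 2*m - 24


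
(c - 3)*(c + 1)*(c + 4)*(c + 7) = c^4 + 9*c^3 + 3*c^2 - 89*c - 84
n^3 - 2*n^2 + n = n*(n - 1)^2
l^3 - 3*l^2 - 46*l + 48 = (l - 8)*(l - 1)*(l + 6)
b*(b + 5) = b^2 + 5*b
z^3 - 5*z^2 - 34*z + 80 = (z - 8)*(z - 2)*(z + 5)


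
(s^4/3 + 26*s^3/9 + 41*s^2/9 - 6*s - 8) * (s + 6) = s^5/3 + 44*s^4/9 + 197*s^3/9 + 64*s^2/3 - 44*s - 48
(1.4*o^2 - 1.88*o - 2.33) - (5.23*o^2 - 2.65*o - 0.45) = -3.83*o^2 + 0.77*o - 1.88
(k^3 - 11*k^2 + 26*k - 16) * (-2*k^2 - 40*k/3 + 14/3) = -2*k^5 + 26*k^4/3 + 298*k^3/3 - 366*k^2 + 1004*k/3 - 224/3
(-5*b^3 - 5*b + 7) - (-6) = -5*b^3 - 5*b + 13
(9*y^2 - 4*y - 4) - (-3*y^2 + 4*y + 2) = 12*y^2 - 8*y - 6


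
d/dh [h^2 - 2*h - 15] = 2*h - 2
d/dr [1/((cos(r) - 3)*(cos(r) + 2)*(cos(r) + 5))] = (-3*sin(r)^2 + 8*cos(r) - 8)*sin(r)/((cos(r) - 3)^2*(cos(r) + 2)^2*(cos(r) + 5)^2)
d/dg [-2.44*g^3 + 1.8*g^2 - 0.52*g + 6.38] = -7.32*g^2 + 3.6*g - 0.52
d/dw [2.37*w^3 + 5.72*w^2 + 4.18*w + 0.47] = 7.11*w^2 + 11.44*w + 4.18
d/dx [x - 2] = 1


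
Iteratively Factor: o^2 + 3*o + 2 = (o + 2)*(o + 1)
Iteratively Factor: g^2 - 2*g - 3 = (g - 3)*(g + 1)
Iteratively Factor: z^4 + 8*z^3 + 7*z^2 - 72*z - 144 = (z + 4)*(z^3 + 4*z^2 - 9*z - 36) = (z + 4)^2*(z^2 - 9) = (z + 3)*(z + 4)^2*(z - 3)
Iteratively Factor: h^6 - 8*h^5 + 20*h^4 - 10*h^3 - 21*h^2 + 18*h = (h - 3)*(h^5 - 5*h^4 + 5*h^3 + 5*h^2 - 6*h) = (h - 3)^2*(h^4 - 2*h^3 - h^2 + 2*h) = (h - 3)^2*(h - 1)*(h^3 - h^2 - 2*h) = (h - 3)^2*(h - 1)*(h + 1)*(h^2 - 2*h) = (h - 3)^2*(h - 2)*(h - 1)*(h + 1)*(h)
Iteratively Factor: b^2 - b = (b - 1)*(b)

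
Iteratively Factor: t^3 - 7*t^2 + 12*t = (t - 3)*(t^2 - 4*t) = (t - 4)*(t - 3)*(t)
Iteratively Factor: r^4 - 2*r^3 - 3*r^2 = (r)*(r^3 - 2*r^2 - 3*r) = r^2*(r^2 - 2*r - 3) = r^2*(r + 1)*(r - 3)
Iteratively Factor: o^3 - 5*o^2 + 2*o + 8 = (o - 4)*(o^2 - o - 2) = (o - 4)*(o - 2)*(o + 1)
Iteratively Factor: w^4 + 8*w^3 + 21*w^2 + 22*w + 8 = (w + 2)*(w^3 + 6*w^2 + 9*w + 4) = (w + 1)*(w + 2)*(w^2 + 5*w + 4) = (w + 1)*(w + 2)*(w + 4)*(w + 1)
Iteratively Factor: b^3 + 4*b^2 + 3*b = (b)*(b^2 + 4*b + 3) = b*(b + 3)*(b + 1)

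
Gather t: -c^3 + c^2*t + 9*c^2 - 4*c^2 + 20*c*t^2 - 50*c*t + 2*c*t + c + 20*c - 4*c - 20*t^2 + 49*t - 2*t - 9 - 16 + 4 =-c^3 + 5*c^2 + 17*c + t^2*(20*c - 20) + t*(c^2 - 48*c + 47) - 21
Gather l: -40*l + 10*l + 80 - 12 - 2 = 66 - 30*l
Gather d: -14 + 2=-12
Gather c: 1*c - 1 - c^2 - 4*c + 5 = -c^2 - 3*c + 4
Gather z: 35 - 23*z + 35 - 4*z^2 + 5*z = -4*z^2 - 18*z + 70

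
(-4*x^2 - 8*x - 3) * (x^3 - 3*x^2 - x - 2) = -4*x^5 + 4*x^4 + 25*x^3 + 25*x^2 + 19*x + 6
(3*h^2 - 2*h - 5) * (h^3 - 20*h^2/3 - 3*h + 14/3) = 3*h^5 - 22*h^4 - 2*h^3/3 + 160*h^2/3 + 17*h/3 - 70/3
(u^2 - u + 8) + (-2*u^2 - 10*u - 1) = -u^2 - 11*u + 7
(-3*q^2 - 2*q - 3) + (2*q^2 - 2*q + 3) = -q^2 - 4*q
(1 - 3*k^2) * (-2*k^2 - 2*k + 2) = 6*k^4 + 6*k^3 - 8*k^2 - 2*k + 2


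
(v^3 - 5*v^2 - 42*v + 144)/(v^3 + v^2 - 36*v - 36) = (v^2 - 11*v + 24)/(v^2 - 5*v - 6)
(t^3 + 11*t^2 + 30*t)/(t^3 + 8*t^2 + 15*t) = (t + 6)/(t + 3)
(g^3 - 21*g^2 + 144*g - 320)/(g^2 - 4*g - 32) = (g^2 - 13*g + 40)/(g + 4)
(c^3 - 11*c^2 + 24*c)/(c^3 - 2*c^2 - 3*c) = (c - 8)/(c + 1)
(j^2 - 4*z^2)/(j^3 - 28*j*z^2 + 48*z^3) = (-j - 2*z)/(-j^2 - 2*j*z + 24*z^2)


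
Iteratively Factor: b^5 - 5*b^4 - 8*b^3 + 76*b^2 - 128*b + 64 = (b + 4)*(b^4 - 9*b^3 + 28*b^2 - 36*b + 16) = (b - 1)*(b + 4)*(b^3 - 8*b^2 + 20*b - 16) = (b - 4)*(b - 1)*(b + 4)*(b^2 - 4*b + 4) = (b - 4)*(b - 2)*(b - 1)*(b + 4)*(b - 2)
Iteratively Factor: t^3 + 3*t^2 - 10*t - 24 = (t + 2)*(t^2 + t - 12) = (t - 3)*(t + 2)*(t + 4)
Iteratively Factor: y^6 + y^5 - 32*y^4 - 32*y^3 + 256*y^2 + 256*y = (y - 4)*(y^5 + 5*y^4 - 12*y^3 - 80*y^2 - 64*y) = (y - 4)^2*(y^4 + 9*y^3 + 24*y^2 + 16*y) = (y - 4)^2*(y + 4)*(y^3 + 5*y^2 + 4*y) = (y - 4)^2*(y + 4)^2*(y^2 + y) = (y - 4)^2*(y + 1)*(y + 4)^2*(y)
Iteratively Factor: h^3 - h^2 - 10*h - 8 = (h + 2)*(h^2 - 3*h - 4) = (h - 4)*(h + 2)*(h + 1)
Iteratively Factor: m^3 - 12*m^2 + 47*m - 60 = (m - 4)*(m^2 - 8*m + 15) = (m - 4)*(m - 3)*(m - 5)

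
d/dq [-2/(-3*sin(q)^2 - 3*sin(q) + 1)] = -6*(2*sin(q) + 1)*cos(q)/(3*sin(q)^2 + 3*sin(q) - 1)^2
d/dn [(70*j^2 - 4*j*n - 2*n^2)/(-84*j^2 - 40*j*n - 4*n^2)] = 4*j/(9*j^2 + 6*j*n + n^2)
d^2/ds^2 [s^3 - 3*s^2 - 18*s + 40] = 6*s - 6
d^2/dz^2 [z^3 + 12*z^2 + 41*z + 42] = 6*z + 24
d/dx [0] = 0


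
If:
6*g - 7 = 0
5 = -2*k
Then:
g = 7/6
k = -5/2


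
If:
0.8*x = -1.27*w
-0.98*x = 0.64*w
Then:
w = 0.00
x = 0.00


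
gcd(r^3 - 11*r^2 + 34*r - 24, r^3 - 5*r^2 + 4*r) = r^2 - 5*r + 4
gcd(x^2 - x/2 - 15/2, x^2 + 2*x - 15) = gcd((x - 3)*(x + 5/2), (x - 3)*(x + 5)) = x - 3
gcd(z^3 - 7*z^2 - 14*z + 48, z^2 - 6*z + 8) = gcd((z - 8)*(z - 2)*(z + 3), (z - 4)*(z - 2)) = z - 2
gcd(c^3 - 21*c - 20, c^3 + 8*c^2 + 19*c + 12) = c^2 + 5*c + 4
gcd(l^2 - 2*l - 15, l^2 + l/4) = 1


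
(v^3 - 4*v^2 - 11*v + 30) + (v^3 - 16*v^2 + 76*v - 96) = 2*v^3 - 20*v^2 + 65*v - 66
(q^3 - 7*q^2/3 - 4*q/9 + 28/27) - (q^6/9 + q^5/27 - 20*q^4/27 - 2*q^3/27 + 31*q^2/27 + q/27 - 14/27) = -q^6/9 - q^5/27 + 20*q^4/27 + 29*q^3/27 - 94*q^2/27 - 13*q/27 + 14/9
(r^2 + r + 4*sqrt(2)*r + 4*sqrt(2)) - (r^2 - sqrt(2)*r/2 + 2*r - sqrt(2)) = -r + 9*sqrt(2)*r/2 + 5*sqrt(2)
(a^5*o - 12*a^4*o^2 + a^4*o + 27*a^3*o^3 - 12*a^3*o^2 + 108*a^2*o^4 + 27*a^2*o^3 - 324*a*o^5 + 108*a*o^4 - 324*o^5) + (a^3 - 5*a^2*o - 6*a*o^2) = a^5*o - 12*a^4*o^2 + a^4*o + 27*a^3*o^3 - 12*a^3*o^2 + a^3 + 108*a^2*o^4 + 27*a^2*o^3 - 5*a^2*o - 324*a*o^5 + 108*a*o^4 - 6*a*o^2 - 324*o^5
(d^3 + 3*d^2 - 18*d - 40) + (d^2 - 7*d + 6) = d^3 + 4*d^2 - 25*d - 34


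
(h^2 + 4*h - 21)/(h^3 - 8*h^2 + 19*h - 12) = (h + 7)/(h^2 - 5*h + 4)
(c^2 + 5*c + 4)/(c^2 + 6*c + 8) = (c + 1)/(c + 2)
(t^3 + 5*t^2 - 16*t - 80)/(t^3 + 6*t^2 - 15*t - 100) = (t + 4)/(t + 5)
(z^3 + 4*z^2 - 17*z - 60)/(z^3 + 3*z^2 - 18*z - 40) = (z + 3)/(z + 2)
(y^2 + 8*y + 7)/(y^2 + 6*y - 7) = (y + 1)/(y - 1)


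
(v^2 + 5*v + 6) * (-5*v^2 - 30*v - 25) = -5*v^4 - 55*v^3 - 205*v^2 - 305*v - 150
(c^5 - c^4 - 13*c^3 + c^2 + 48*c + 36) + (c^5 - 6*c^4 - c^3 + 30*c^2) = 2*c^5 - 7*c^4 - 14*c^3 + 31*c^2 + 48*c + 36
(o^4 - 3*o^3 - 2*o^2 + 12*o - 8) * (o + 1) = o^5 - 2*o^4 - 5*o^3 + 10*o^2 + 4*o - 8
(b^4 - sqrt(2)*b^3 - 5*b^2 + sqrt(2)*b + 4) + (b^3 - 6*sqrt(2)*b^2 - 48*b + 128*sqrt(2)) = b^4 - sqrt(2)*b^3 + b^3 - 6*sqrt(2)*b^2 - 5*b^2 - 48*b + sqrt(2)*b + 4 + 128*sqrt(2)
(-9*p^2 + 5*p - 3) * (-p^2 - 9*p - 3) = 9*p^4 + 76*p^3 - 15*p^2 + 12*p + 9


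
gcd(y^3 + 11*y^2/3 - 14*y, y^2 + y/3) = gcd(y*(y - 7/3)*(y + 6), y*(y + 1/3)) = y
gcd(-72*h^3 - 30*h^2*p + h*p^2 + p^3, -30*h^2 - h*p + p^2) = -6*h + p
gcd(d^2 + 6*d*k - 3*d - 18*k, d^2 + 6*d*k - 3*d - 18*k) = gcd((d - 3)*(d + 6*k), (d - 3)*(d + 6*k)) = d^2 + 6*d*k - 3*d - 18*k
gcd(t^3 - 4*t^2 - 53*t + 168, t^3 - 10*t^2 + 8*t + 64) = t - 8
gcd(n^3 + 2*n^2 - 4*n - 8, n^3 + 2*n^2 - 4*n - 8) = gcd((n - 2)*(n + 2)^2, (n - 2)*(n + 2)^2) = n^3 + 2*n^2 - 4*n - 8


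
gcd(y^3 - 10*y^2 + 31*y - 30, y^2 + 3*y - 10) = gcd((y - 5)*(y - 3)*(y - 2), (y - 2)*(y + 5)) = y - 2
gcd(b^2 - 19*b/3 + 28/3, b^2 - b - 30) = 1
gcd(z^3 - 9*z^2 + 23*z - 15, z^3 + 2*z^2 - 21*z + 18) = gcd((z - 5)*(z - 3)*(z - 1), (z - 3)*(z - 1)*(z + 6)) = z^2 - 4*z + 3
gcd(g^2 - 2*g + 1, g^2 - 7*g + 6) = g - 1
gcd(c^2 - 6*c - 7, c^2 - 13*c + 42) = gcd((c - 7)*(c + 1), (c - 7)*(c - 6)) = c - 7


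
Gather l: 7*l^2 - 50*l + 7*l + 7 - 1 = 7*l^2 - 43*l + 6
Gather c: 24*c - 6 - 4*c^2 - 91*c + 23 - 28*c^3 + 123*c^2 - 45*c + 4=-28*c^3 + 119*c^2 - 112*c + 21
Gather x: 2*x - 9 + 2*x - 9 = 4*x - 18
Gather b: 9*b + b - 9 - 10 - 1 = 10*b - 20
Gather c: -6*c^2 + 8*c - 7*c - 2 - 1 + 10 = -6*c^2 + c + 7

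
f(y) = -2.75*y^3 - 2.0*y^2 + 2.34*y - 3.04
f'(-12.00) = -1137.66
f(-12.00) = 4432.88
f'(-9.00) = -629.91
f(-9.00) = 1818.65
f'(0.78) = -5.80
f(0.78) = -3.74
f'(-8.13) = -510.44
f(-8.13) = 1323.50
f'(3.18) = -93.81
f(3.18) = -104.26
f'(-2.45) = -37.38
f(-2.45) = 19.66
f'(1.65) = -26.72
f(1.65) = -16.98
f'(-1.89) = -19.57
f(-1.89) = 3.96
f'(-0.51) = 2.23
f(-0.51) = -4.39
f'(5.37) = -257.04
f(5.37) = -474.00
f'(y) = -8.25*y^2 - 4.0*y + 2.34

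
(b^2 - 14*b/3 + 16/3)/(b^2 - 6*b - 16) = (-3*b^2 + 14*b - 16)/(3*(-b^2 + 6*b + 16))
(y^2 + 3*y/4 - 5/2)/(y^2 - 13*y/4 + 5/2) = (y + 2)/(y - 2)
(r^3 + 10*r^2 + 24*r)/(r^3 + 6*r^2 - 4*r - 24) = r*(r + 4)/(r^2 - 4)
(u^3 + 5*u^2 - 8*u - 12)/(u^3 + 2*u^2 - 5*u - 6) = (u + 6)/(u + 3)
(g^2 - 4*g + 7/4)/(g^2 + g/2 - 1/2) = (g - 7/2)/(g + 1)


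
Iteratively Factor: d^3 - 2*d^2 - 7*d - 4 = (d + 1)*(d^2 - 3*d - 4) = (d + 1)^2*(d - 4)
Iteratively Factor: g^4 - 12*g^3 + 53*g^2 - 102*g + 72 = (g - 3)*(g^3 - 9*g^2 + 26*g - 24) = (g - 3)*(g - 2)*(g^2 - 7*g + 12) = (g - 3)^2*(g - 2)*(g - 4)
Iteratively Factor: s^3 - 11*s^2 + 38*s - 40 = (s - 4)*(s^2 - 7*s + 10) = (s - 4)*(s - 2)*(s - 5)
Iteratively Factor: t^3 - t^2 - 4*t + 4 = (t - 2)*(t^2 + t - 2) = (t - 2)*(t - 1)*(t + 2)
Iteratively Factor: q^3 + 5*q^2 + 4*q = (q + 4)*(q^2 + q) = (q + 1)*(q + 4)*(q)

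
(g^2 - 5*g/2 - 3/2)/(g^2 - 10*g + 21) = (g + 1/2)/(g - 7)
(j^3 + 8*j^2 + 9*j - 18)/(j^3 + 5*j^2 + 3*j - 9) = (j + 6)/(j + 3)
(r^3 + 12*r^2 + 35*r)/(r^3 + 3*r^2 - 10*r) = (r + 7)/(r - 2)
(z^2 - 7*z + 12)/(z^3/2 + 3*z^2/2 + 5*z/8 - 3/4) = 8*(z^2 - 7*z + 12)/(4*z^3 + 12*z^2 + 5*z - 6)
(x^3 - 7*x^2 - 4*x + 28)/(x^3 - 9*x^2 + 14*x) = (x + 2)/x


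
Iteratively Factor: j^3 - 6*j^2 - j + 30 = (j + 2)*(j^2 - 8*j + 15) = (j - 5)*(j + 2)*(j - 3)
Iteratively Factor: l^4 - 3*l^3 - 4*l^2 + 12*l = (l)*(l^3 - 3*l^2 - 4*l + 12) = l*(l + 2)*(l^2 - 5*l + 6) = l*(l - 3)*(l + 2)*(l - 2)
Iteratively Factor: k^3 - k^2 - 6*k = (k - 3)*(k^2 + 2*k) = (k - 3)*(k + 2)*(k)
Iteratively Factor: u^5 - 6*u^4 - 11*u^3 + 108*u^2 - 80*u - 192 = (u + 1)*(u^4 - 7*u^3 - 4*u^2 + 112*u - 192) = (u - 4)*(u + 1)*(u^3 - 3*u^2 - 16*u + 48) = (u - 4)*(u + 1)*(u + 4)*(u^2 - 7*u + 12) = (u - 4)^2*(u + 1)*(u + 4)*(u - 3)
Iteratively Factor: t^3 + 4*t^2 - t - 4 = (t + 4)*(t^2 - 1) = (t - 1)*(t + 4)*(t + 1)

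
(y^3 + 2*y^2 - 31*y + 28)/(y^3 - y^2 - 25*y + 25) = (y^2 + 3*y - 28)/(y^2 - 25)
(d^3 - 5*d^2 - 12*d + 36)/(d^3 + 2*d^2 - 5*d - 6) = (d - 6)/(d + 1)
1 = 1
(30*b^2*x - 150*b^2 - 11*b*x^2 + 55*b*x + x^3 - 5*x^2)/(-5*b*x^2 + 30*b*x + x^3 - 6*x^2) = (-6*b*x + 30*b + x^2 - 5*x)/(x*(x - 6))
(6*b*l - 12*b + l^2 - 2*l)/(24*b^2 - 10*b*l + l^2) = (6*b*l - 12*b + l^2 - 2*l)/(24*b^2 - 10*b*l + l^2)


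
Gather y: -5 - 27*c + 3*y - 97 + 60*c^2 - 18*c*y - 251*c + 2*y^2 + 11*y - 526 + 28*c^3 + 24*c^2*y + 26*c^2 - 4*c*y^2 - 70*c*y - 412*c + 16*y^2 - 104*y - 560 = 28*c^3 + 86*c^2 - 690*c + y^2*(18 - 4*c) + y*(24*c^2 - 88*c - 90) - 1188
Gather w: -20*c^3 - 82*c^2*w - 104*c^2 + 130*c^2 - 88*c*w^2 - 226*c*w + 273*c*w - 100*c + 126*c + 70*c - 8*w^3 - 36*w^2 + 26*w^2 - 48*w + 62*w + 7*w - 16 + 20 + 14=-20*c^3 + 26*c^2 + 96*c - 8*w^3 + w^2*(-88*c - 10) + w*(-82*c^2 + 47*c + 21) + 18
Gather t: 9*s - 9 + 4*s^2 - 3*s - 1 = 4*s^2 + 6*s - 10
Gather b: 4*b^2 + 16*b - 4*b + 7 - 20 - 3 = 4*b^2 + 12*b - 16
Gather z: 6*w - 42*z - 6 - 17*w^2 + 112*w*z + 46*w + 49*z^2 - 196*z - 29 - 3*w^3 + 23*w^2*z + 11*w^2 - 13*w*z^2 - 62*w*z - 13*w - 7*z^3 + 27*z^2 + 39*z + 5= -3*w^3 - 6*w^2 + 39*w - 7*z^3 + z^2*(76 - 13*w) + z*(23*w^2 + 50*w - 199) - 30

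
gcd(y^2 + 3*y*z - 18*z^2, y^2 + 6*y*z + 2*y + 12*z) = y + 6*z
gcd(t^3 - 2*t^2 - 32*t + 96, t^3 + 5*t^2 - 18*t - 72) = t^2 + 2*t - 24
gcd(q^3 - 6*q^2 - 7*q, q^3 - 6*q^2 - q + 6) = q + 1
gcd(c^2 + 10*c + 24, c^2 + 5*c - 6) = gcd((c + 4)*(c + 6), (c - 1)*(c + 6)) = c + 6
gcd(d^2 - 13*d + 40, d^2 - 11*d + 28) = 1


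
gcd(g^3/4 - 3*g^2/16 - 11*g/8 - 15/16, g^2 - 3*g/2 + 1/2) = 1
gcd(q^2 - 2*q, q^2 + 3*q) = q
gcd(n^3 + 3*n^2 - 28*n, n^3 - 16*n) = n^2 - 4*n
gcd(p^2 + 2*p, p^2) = p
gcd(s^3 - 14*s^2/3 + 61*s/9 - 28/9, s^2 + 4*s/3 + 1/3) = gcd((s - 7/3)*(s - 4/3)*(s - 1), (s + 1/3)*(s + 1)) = 1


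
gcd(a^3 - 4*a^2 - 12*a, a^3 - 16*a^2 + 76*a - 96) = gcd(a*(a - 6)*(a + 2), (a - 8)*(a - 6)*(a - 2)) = a - 6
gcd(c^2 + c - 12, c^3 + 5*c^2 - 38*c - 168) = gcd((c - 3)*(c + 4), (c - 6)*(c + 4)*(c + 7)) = c + 4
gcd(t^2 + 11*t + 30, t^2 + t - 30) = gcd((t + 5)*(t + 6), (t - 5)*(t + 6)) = t + 6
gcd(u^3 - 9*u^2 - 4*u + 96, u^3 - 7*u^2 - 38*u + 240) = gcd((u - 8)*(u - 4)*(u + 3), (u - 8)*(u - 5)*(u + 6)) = u - 8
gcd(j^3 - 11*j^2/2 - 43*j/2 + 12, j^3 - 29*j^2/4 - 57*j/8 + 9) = j - 8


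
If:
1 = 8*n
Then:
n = 1/8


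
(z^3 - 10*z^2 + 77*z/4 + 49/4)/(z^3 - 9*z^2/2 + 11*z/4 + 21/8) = 2*(z - 7)/(2*z - 3)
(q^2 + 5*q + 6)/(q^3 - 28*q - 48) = (q + 3)/(q^2 - 2*q - 24)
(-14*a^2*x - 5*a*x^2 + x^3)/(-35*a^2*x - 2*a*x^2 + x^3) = (2*a + x)/(5*a + x)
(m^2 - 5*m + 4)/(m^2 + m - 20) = (m - 1)/(m + 5)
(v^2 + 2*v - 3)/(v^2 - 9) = (v - 1)/(v - 3)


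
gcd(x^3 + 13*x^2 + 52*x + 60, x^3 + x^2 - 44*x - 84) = x^2 + 8*x + 12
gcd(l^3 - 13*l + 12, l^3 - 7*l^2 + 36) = l - 3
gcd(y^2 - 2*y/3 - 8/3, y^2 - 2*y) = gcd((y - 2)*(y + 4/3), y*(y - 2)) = y - 2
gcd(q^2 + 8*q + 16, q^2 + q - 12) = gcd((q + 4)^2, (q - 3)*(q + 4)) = q + 4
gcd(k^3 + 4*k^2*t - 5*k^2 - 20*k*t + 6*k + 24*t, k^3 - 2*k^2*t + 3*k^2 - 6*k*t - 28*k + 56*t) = 1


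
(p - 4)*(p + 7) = p^2 + 3*p - 28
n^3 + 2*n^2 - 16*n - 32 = (n - 4)*(n + 2)*(n + 4)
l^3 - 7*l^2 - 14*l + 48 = (l - 8)*(l - 2)*(l + 3)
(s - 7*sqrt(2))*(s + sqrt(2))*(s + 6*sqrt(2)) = s^3 - 86*s - 84*sqrt(2)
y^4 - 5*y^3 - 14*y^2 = y^2*(y - 7)*(y + 2)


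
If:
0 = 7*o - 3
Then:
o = 3/7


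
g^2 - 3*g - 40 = (g - 8)*(g + 5)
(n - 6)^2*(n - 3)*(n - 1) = n^4 - 16*n^3 + 87*n^2 - 180*n + 108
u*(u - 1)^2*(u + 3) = u^4 + u^3 - 5*u^2 + 3*u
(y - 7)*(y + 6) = y^2 - y - 42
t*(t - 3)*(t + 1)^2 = t^4 - t^3 - 5*t^2 - 3*t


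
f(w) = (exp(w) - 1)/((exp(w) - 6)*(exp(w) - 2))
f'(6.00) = 0.00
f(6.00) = 0.00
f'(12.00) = 0.00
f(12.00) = 0.00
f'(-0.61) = 0.04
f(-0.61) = -0.06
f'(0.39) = 1.26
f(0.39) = 0.20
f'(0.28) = 0.65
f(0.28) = 0.10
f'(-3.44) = 0.00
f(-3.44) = -0.08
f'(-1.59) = 0.01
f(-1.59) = -0.08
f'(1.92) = -12.58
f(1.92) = 1.47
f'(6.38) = -0.00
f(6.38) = 0.00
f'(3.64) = -0.04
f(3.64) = 0.03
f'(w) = exp(w)/((exp(w) - 6)*(exp(w) - 2)) - (exp(w) - 1)*exp(w)/((exp(w) - 6)*(exp(w) - 2)^2) - (exp(w) - 1)*exp(w)/((exp(w) - 6)^2*(exp(w) - 2))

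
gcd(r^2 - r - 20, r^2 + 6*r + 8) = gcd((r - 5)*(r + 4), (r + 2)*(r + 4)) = r + 4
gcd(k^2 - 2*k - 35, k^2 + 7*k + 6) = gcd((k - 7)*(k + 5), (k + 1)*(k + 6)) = 1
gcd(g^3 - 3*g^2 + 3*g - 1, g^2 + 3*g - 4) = g - 1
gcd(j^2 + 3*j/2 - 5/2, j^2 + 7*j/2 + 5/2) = j + 5/2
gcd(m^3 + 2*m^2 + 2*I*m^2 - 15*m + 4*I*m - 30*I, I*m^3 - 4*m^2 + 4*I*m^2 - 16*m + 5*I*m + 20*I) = 1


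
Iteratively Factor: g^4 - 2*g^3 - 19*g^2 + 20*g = (g - 5)*(g^3 + 3*g^2 - 4*g) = (g - 5)*(g - 1)*(g^2 + 4*g) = g*(g - 5)*(g - 1)*(g + 4)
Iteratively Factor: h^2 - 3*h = (h)*(h - 3)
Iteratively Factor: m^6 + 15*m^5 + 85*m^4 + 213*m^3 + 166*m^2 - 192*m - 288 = (m + 3)*(m^5 + 12*m^4 + 49*m^3 + 66*m^2 - 32*m - 96) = (m + 3)*(m + 4)*(m^4 + 8*m^3 + 17*m^2 - 2*m - 24) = (m + 2)*(m + 3)*(m + 4)*(m^3 + 6*m^2 + 5*m - 12) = (m + 2)*(m + 3)^2*(m + 4)*(m^2 + 3*m - 4) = (m + 2)*(m + 3)^2*(m + 4)^2*(m - 1)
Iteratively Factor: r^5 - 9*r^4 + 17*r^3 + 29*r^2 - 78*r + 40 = (r - 1)*(r^4 - 8*r^3 + 9*r^2 + 38*r - 40) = (r - 5)*(r - 1)*(r^3 - 3*r^2 - 6*r + 8) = (r - 5)*(r - 4)*(r - 1)*(r^2 + r - 2) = (r - 5)*(r - 4)*(r - 1)*(r + 2)*(r - 1)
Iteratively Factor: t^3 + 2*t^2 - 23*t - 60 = (t - 5)*(t^2 + 7*t + 12) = (t - 5)*(t + 3)*(t + 4)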